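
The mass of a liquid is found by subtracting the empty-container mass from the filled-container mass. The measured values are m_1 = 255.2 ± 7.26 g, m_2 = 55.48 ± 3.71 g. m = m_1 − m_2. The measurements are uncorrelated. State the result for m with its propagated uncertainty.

Absolute uncertainties add in quadrature for a linear combination:
  (δm_1)² = 52.7;  (δm_2)² = 13.8
δm = √(66.5) = 8.15 g
m = 199.7 g.

199.7 ± 8.15 g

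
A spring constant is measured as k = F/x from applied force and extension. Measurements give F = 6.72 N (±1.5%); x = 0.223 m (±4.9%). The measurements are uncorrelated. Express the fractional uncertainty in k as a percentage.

Relative error in a monomial: (δk/k)² = Σ (nᵢ · δxᵢ/xᵢ)².
  (1·δF/F)² = (1×0.0150)² = 0.000225;  (-1·δx/x)² = (-1×0.0490)² = 0.00240
δk/k = √(0.00263) = 0.0512

5.12%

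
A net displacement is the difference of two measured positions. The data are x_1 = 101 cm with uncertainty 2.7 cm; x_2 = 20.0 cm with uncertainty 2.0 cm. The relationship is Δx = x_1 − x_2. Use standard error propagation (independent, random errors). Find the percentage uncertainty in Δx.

4.15%

Each term contributes (cᵢ δxᵢ)² to (δΔx)²:
  (δx_1)² = 7.29;  (δx_2)² = 4.00
δΔx = √(11.3) = 3.36 cm
Δx = 81.0 cm, so δΔx/Δx = 3.36/81.0 = 0.0415.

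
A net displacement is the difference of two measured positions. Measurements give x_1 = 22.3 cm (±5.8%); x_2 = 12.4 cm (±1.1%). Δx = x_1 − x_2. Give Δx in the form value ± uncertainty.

Δx is a linear combination, so absolute uncertainties add in quadrature:
  (δx_1)² = 1.67;  (δx_2)² = 0.0186
δΔx = √(1.69) = 1.30 cm
Δx = 9.90 cm.

9.90 ± 1.30 cm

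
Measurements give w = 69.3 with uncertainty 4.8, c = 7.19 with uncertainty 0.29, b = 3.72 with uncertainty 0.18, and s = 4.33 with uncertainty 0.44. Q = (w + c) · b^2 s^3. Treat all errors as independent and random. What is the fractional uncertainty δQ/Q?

Let u = w + c = 76.5. δu = √(δw² + δc²) = √(23.0 + 0.0841) = 4.81, so δu/u = 0.0629.
Q is then a monomial in u, b, s:
δQ/Q = √((δu/u)² + (2·δb/b)² + (3·δs/s)²) = √(0.00395 + 0.00937 + 0.0929) = 0.326

0.326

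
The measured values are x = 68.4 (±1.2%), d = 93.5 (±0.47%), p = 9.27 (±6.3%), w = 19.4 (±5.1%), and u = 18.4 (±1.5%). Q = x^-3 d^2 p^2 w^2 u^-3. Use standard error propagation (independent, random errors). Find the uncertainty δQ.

0.0244

Products/powers → add relative errors in quadrature, weighted by exponent:
  (-3·δx/x)² = (-3×0.0120)² = 0.00130;  (2·δd/d)² = (2×0.00470)² = 8.84e-05;  (2·δp/p)² = (2×0.0630)² = 0.0159;  (2·δw/w)² = (2×0.0510)² = 0.0104;  (-3·δu/u)² = (-3×0.0150)² = 0.00202
δQ/Q = √(0.0297) = 0.172
Q = 0.142, so δQ = 0.172 × 0.142 = 0.0244.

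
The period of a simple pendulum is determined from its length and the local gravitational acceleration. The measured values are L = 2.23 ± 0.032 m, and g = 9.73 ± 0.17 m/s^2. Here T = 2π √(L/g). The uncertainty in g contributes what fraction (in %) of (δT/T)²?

(δT/T)² = (½·δL/L)² + (−½·δg/g)²
  L term: (0.5×0.0143)² = 5.15e-05
  g term: (-0.5×0.0175)² = 7.63e-05
Total = 0.000128. Share from g = 7.63e-05/0.000128 = 0.597.

59.7%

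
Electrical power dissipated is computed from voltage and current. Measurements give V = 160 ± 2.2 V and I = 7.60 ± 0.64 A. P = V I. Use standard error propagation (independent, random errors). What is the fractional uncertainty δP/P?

Relative error in a monomial: (δP/P)² = Σ (nᵢ · δxᵢ/xᵢ)².
  (1·δV/V)² = (1×0.0138)² = 0.000189;  (1·δI/I)² = (1×0.0842)² = 0.00709
δP/P = √(0.00728) = 0.0853

0.0853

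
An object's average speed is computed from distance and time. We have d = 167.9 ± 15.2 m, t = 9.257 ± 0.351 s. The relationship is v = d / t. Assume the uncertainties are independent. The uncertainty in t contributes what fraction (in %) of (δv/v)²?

14.9%

(δv/v)² = (1·δd/d)² + (-1·δt/t)²
  d term: (1×0.0905)² = 0.00820
  t term: (-1×0.0379)² = 0.00144
Total = 0.00963. Share from t = 0.00144/0.00963 = 0.149.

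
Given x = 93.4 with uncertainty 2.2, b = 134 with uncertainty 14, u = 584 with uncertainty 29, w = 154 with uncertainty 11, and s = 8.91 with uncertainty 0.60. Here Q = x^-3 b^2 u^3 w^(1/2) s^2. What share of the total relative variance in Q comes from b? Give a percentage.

48.4%

(δQ/Q)² = (-3·δx/x)² + (2·δb/b)² + (3·δu/u)² + (½·δw/w)² + (2·δs/s)²
  x term: (-3×0.0236)² = 0.00499
  b term: (2×0.104)² = 0.0437
  u term: (3×0.0497)² = 0.0222
  w term: (0.5×0.0714)² = 0.00128
  s term: (2×0.0673)² = 0.0181
Total = 0.0903. Share from b = 0.0437/0.0903 = 0.484.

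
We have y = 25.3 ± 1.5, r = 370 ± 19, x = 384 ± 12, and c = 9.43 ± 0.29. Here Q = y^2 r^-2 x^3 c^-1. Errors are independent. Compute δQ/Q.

Q is a product of powers, so relative uncertainties combine in quadrature:
  (2·δy/y)² = (2×0.0593)² = 0.0141;  (-2·δr/r)² = (-2×0.0514)² = 0.0105;  (3·δx/x)² = (3×0.0312)² = 0.00879;  (-1·δc/c)² = (-1×0.0308)² = 0.000946
δQ/Q = √(0.0343) = 0.185

0.185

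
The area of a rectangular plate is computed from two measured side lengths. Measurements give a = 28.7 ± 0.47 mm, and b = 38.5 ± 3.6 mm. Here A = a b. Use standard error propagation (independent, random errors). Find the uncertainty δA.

A is a product of powers, so relative uncertainties combine in quadrature:
  (1·δa/a)² = (1×0.0164)² = 0.000268;  (1·δb/b)² = (1×0.0935)² = 0.00874
δA/A = √(0.00901) = 0.0949
A = 1100 mm^2, so δA = 0.0949 × 1100 = 105 mm^2.

105 mm^2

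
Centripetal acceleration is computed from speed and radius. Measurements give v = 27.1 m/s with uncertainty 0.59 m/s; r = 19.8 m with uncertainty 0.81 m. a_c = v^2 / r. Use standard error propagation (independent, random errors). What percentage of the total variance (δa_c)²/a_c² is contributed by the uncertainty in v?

53.1%

(δa_c/a_c)² = (2·δv/v)² + (-1·δr/r)²
  v term: (2×0.0218)² = 0.00190
  r term: (-1×0.0409)² = 0.00167
Total = 0.00357. Share from v = 0.00190/0.00357 = 0.531.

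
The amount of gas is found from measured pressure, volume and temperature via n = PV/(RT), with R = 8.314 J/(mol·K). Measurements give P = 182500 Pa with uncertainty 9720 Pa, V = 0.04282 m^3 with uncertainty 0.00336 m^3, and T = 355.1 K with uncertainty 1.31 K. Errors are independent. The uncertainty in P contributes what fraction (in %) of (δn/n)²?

31.5%

(δn/n)² = (1·δP/P)² + (1·δV/V)² + (-1·δT/T)²
  P term: (1×0.0533)² = 0.00284
  V term: (1×0.0785)² = 0.00616
  T term: (-1×0.00369)² = 1.36e-05
Total = 0.00901. Share from P = 0.00284/0.00901 = 0.315.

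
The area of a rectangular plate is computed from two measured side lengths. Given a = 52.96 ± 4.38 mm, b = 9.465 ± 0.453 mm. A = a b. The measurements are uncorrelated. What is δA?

A is a product of powers, so relative uncertainties combine in quadrature:
  (1·δa/a)² = (1×0.0827)² = 0.00684;  (1·δb/b)² = (1×0.0479)² = 0.00229
δA/A = √(0.00913) = 0.0956
A = 501.3 mm^2, so δA = 0.0956 × 501.3 = 47.9 mm^2.

47.9 mm^2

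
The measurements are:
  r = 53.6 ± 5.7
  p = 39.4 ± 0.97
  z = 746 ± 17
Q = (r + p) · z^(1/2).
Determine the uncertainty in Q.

Let u = r + p = 93.0. δu = √(δr² + δp²) = √(32.5 + 0.941) = 5.78, so δu/u = 0.0622.
Q is then a monomial in u, z:
δQ/Q = √((δu/u)² + (½·δz/z)²) = √(0.00387 + 0.000130) = 0.0632
Q = 2540, so δQ = 0.0632 × 2540 = 161.

161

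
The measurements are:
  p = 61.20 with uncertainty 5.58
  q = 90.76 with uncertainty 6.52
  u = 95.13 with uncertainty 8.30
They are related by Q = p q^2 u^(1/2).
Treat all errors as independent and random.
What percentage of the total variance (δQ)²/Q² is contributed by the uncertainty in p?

(δQ/Q)² = (1·δp/p)² + (2·δq/q)² + (½·δu/u)²
  p term: (1×0.0912)² = 0.00831
  q term: (2×0.0718)² = 0.0206
  u term: (0.5×0.0872)² = 0.00190
Total = 0.0309. Share from p = 0.00831/0.0309 = 0.269.

26.9%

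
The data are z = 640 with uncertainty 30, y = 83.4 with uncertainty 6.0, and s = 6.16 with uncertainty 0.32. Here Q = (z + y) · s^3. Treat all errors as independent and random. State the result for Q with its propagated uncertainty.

(1.69 ± 0.273) × 10^5

Let u = z + y = 723. δu = √(δz² + δy²) = √(900 + 36.0) = 30.6, so δu/u = 0.0423.
Q is then a monomial in u, s:
δQ/Q = √((δu/u)² + (3·δs/s)²) = √(0.00179 + 0.0243) = 0.161
Q = 1.69e+05, so δQ = 0.161 × 1.69e+05 = 27300.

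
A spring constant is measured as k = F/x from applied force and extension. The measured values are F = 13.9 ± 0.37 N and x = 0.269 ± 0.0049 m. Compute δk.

1.67 N/m

Since k is a product/quotient, work with relative uncertainties:
  (1·δF/F)² = (1×0.0266)² = 0.000709;  (-1·δx/x)² = (-1×0.0182)² = 0.000332
δk/k = √(0.00104) = 0.0323
k = 51.7 N/m, so δk = 0.0323 × 51.7 = 1.67 N/m.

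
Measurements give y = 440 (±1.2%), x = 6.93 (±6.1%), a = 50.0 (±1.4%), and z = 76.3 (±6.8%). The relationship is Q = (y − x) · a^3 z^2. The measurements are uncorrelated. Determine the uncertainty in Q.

Let u = y − x = 433. δu = √(δy² + δx²) = √(27.9 + 0.179) = 5.30, so δu/u = 0.0122.
Q is then a monomial in u, a, z:
δQ/Q = √((δu/u)² + (3·δa/a)² + (2·δz/z)²) = √(0.000150 + 0.00176 + 0.0185) = 0.143
Q = 3.15e+11, so δQ = 0.143 × 3.15e+11 = 4.5e+10.

4.5e+10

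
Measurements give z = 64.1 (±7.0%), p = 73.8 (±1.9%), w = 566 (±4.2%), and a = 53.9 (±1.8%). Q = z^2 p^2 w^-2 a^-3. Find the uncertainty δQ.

Relative error in a monomial: (δQ/Q)² = Σ (nᵢ · δxᵢ/xᵢ)².
  (2·δz/z)² = (2×0.0700)² = 0.0196;  (2·δp/p)² = (2×0.0190)² = 0.00144;  (-2·δw/w)² = (-2×0.0420)² = 0.00706;  (-3·δa/a)² = (-3×0.0180)² = 0.00292
δQ/Q = √(0.0310) = 0.176
Q = 0.000446, so δQ = 0.176 × 0.000446 = 7.86e-05.

7.86e-05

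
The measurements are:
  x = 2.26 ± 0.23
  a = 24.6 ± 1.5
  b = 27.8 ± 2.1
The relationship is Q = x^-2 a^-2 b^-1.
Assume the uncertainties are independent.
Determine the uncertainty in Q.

2.9e-06

Q is a product of powers, so relative uncertainties combine in quadrature:
  (-2·δx/x)² = (-2×0.102)² = 0.0414;  (-2·δa/a)² = (-2×0.0610)² = 0.0149;  (-1·δb/b)² = (-1×0.0755)² = 0.00571
δQ/Q = √(0.0620) = 0.249
Q = 1.16e-05, so δQ = 0.249 × 1.16e-05 = 2.9e-06.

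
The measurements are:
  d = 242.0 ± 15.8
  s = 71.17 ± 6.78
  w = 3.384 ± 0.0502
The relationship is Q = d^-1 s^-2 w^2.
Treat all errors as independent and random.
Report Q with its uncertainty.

(9.342 ± 1.90) × 10^-6

For a monomial Q ∝ d^-1, s^-2, w^2, fractional errors add in quadrature:
  (-1·δd/d)² = (-1×0.0653)² = 0.00426;  (-2·δs/s)² = (-2×0.0953)² = 0.0363;  (2·δw/w)² = (2×0.0148)² = 0.000880
δQ/Q = √(0.0414) = 0.204
Q = 9.342e-06, so δQ = 0.204 × 9.342e-06 = 1.9e-06.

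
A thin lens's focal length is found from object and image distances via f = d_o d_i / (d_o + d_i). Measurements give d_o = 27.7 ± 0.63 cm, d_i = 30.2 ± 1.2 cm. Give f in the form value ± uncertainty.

14.4 ± 0.324 cm

∂f/∂d_o = (d_i/(d_o+d_i))² = 0.272;  ∂f/∂d_i = (d_o/(d_o+d_i))² = 0.229
δf = √((∂f/∂d_o · δd_o)² + (∂f/∂d_i · δd_i)²) = √(0.0294 + 0.0754) = 0.324 cm
f = 14.4 cm.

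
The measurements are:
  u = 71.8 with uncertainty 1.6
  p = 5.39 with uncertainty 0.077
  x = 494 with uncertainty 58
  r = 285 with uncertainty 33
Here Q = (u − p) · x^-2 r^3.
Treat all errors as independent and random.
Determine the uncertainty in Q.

2650

Let w = u − p = 66.4. δw = √(δu² + δp²) = √(2.56 + 0.00593) = 1.60, so δw/w = 0.0241.
Q is then a monomial in w, x, r:
δQ/Q = √((δw/w)² + (-2·δx/x)² + (3·δr/r)²) = √(0.000582 + 0.0551 + 0.121) = 0.420
Q = 6300, so δQ = 0.420 × 6300 = 2650.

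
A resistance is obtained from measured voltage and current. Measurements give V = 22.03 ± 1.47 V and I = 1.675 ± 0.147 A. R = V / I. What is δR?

1.45 Ω

Products/powers → add relative errors in quadrature, weighted by exponent:
  (1·δV/V)² = (1×0.0667)² = 0.00445;  (-1·δI/I)² = (-1×0.0878)² = 0.00770
δR/R = √(0.0122) = 0.110
R = 13.15 Ω, so δR = 0.110 × 13.15 = 1.45 Ω.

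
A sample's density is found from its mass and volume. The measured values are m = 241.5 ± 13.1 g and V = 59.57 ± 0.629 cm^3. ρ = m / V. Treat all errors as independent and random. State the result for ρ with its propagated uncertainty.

Relative error in a monomial: (δρ/ρ)² = Σ (nᵢ · δxᵢ/xᵢ)².
  (1·δm/m)² = (1×0.0542)² = 0.00294;  (-1·δV/V)² = (-1×0.0106)² = 0.000111
δρ/ρ = √(0.00305) = 0.0553
ρ = 4.054 g/cm^3, so δρ = 0.0553 × 4.054 = 0.224 g/cm^3.

4.054 ± 0.224 g/cm^3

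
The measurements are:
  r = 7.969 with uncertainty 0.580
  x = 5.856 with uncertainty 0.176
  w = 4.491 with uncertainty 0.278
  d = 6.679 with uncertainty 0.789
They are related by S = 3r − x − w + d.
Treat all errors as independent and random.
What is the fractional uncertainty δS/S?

0.0958

For a sum/difference, combine absolute errors in quadrature:
  (3·δr)² = 3.03;  (δx)² = 0.0310;  (δw)² = 0.0773;  (δd)² = 0.623
δS = √(3.76) = 1.94
S = 20.24, so δS/S = 1.94/20.24 = 0.0958.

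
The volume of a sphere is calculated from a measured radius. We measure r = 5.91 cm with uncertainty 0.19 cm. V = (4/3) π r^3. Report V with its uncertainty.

865 ± 83.4 cm^3

V is a product of powers, so relative uncertainties combine in quadrature:
  (3·δr/r)² = (3×0.0321)² = 0.00930
δV/V = √(0.00930) = 0.0964
V = 865 cm^3, so δV = 0.0964 × 865 = 83.4 cm^3.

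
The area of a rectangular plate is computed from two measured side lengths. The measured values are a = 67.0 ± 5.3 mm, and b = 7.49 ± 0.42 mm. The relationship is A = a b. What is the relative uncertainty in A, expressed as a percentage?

For a monomial A ∝ a, b, fractional errors add in quadrature:
  (1·δa/a)² = (1×0.0791)² = 0.00626;  (1·δb/b)² = (1×0.0561)² = 0.00314
δA/A = √(0.00940) = 0.0970

9.70%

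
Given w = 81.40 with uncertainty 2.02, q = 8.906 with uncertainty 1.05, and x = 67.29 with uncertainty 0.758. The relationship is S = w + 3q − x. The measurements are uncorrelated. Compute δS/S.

0.0935

Sums and differences: (δS)² = Σ (cᵢ δxᵢ)².
  (δw)² = 4.08;  (3·δq)² = 9.92;  (δx)² = 0.575
δS = √(14.6) = 3.82
S = 40.83, so δS/S = 3.82/40.83 = 0.0935.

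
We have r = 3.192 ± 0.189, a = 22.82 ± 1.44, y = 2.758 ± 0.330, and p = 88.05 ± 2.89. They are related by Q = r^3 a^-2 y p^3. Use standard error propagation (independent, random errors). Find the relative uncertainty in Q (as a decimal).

Products/powers → add relative errors in quadrature, weighted by exponent:
  (3·δr/r)² = (3×0.0592)² = 0.0316;  (-2·δa/a)² = (-2×0.0631)² = 0.0159;  (1·δy/y)² = (1×0.120)² = 0.0143;  (3·δp/p)² = (3×0.0328)² = 0.00970
δQ/Q = √(0.0715) = 0.267

0.267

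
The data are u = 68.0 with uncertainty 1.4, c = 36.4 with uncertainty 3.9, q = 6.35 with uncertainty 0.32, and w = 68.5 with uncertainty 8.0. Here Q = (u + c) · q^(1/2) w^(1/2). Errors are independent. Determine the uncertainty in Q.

Let h = u + c = 104. δh = √(δu² + δc²) = √(1.96 + 15.2) = 4.14, so δh/h = 0.0397.
Q is then a monomial in h, q, w:
δQ/Q = √((δh/h)² + (½·δq/q)² + (½·δw/w)²) = √(0.00158 + 0.000635 + 0.00341) = 0.0750
Q = 2180, so δQ = 0.0750 × 2180 = 163.

163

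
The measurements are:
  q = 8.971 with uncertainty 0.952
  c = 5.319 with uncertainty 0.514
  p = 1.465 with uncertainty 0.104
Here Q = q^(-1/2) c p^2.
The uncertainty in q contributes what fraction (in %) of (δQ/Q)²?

8.71%

(δQ/Q)² = (−½·δq/q)² + (1·δc/c)² + (2·δp/p)²
  q term: (-0.5×0.106)² = 0.00282
  c term: (1×0.0966)² = 0.00934
  p term: (2×0.0710)² = 0.0202
Total = 0.0323. Share from q = 0.00282/0.0323 = 0.0871.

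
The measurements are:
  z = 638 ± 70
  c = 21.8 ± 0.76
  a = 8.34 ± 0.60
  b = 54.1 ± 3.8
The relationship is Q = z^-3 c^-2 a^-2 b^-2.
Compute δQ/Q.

0.392

Each factor contributes (exponent × relative error)² to (δQ/Q)²:
  (-3·δz/z)² = (-3×0.110)² = 0.108;  (-2·δc/c)² = (-2×0.0349)² = 0.00486;  (-2·δa/a)² = (-2×0.0719)² = 0.0207;  (-2·δb/b)² = (-2×0.0702)² = 0.0197
δQ/Q = √(0.154) = 0.392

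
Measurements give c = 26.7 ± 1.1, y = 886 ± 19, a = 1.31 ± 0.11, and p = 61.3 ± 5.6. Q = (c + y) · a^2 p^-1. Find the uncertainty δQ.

4.91

Let u = c + y = 913. δu = √(δc² + δy²) = √(1.21 + 361) = 19.0, so δu/u = 0.0209.
Q is then a monomial in u, a, p:
δQ/Q = √((δu/u)² + (2·δa/a)² + (-1·δp/p)²) = √(0.000435 + 0.0282 + 0.00835) = 0.192
Q = 25.6, so δQ = 0.192 × 25.6 = 4.91.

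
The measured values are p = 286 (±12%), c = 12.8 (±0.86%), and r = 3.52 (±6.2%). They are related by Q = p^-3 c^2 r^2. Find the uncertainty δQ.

Q is a product of powers, so relative uncertainties combine in quadrature:
  (-3·δp/p)² = (-3×0.120)² = 0.130;  (2·δc/c)² = (2×0.00860)² = 0.000296;  (2·δr/r)² = (2×0.0620)² = 0.0154
δQ/Q = √(0.145) = 0.381
Q = 8.68e-05, so δQ = 0.381 × 8.68e-05 = 3.31e-05.

3.31e-05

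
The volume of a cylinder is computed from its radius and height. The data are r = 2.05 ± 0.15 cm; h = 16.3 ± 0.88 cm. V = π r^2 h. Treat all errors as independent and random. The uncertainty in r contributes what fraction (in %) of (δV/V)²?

(δV/V)² = (2·δr/r)² + (1·δh/h)²
  r term: (2×0.0732)² = 0.0214
  h term: (1×0.0540)² = 0.00291
Total = 0.0243. Share from r = 0.0214/0.0243 = 0.880.

88.0%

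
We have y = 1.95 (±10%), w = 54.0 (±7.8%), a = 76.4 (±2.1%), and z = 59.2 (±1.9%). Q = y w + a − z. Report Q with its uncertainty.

Let p = y·w = 105. δp/p = √((1·δy/y)² + (1·δw/w)²) = √(0.0100 + 0.00608) = 0.127, so δp = 13.4.
Q = p + a − z: δQ = √(δp² + δa² + δz²) = √(178 + 2.57 + 1.27) = 13.5
Q = 122.

122 ± 13.5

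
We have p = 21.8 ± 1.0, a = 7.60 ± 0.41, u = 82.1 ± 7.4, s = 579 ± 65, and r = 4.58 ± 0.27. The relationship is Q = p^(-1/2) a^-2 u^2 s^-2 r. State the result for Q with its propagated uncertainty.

0.000341 ± 0.000107

Q is a product of powers, so relative uncertainties combine in quadrature:
  (−½·δp/p)² = (-0.5×0.0459)² = 0.000526;  (-2·δa/a)² = (-2×0.0539)² = 0.0116;  (2·δu/u)² = (2×0.0901)² = 0.0325;  (-2·δs/s)² = (-2×0.112)² = 0.0504;  (1·δr/r)² = (1×0.0590)² = 0.00348
δQ/Q = √(0.0986) = 0.314
Q = 0.000341, so δQ = 0.314 × 0.000341 = 0.000107.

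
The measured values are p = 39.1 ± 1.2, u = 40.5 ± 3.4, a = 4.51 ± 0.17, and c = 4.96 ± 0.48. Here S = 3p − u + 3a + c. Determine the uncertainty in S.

5.00

Sums and differences: (δS)² = Σ (cᵢ δxᵢ)².
  (3·δp)² = 13.0;  (δu)² = 11.6;  (3·δa)² = 0.260;  (δc)² = 0.230
δS = √(25.0) = 5.00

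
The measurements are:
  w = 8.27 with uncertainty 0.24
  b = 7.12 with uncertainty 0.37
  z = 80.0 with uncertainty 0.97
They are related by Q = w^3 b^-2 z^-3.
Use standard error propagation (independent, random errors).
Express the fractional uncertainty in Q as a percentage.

Relative error in a monomial: (δQ/Q)² = Σ (nᵢ · δxᵢ/xᵢ)².
  (3·δw/w)² = (3×0.0290)² = 0.00758;  (-2·δb/b)² = (-2×0.0520)² = 0.0108;  (-3·δz/z)² = (-3×0.0121)² = 0.00132
δQ/Q = √(0.0197) = 0.140

14.0%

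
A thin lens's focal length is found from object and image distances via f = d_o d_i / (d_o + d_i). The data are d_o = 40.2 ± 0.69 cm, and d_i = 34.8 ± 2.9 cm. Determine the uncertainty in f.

0.846 cm

∂f/∂d_o = (d_i/(d_o+d_i))² = 0.215;  ∂f/∂d_i = (d_o/(d_o+d_i))² = 0.287
δf = √((∂f/∂d_o · δd_o)² + (∂f/∂d_i · δd_i)²) = √(0.0221 + 0.694) = 0.846 cm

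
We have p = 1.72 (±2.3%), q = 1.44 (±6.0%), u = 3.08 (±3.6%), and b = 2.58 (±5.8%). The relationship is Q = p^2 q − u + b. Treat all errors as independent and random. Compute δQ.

0.372

Let w = p^2·q = 4.26. δw/w = √((2·δp/p)² + (1·δq/q)²) = √(0.00212 + 0.00360) = 0.0756, so δw = 0.322.
Q = w − u + b: δQ = √(δw² + δu² + δb²) = √(0.104 + 0.0123 + 0.0224) = 0.372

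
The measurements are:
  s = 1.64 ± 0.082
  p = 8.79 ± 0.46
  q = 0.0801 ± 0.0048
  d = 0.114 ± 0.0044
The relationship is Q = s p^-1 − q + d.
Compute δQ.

0.0150

Let w = s·p^-1 = 0.187. δw/w = √((1·δs/s)² + (-1·δp/p)²) = √(0.00250 + 0.00274) = 0.0724, so δw = 0.0135.
Q = w − q + d: δQ = √(δw² + δq² + δd²) = √(0.000182 + 2.3e-05 + 1.94e-05) = 0.0150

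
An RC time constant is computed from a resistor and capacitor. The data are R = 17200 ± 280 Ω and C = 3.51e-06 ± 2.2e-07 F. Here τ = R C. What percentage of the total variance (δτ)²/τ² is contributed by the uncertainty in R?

(δτ/τ)² = (1·δR/R)² + (1·δC/C)²
  R term: (1×0.0163)² = 0.000265
  C term: (1×0.0627)² = 0.00393
Total = 0.00419. Share from R = 0.000265/0.00419 = 0.0632.

6.32%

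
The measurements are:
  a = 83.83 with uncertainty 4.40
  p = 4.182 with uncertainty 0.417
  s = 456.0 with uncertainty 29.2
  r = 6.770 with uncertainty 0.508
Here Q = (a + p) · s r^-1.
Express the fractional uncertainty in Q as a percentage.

11.1%

Let u = a + p = 88.01. δu = √(δa² + δp²) = √(19.4 + 0.174) = 4.42, so δu/u = 0.0502.
Q is then a monomial in u, s, r:
δQ/Q = √((δu/u)² + (1·δs/s)² + (-1·δr/r)²) = √(0.00252 + 0.00410 + 0.00563) = 0.111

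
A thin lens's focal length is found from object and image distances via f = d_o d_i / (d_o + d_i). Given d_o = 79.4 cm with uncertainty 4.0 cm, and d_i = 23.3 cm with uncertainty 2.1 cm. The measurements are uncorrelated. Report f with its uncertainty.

18.0 ± 1.27 cm

∂f/∂d_o = (d_i/(d_o+d_i))² = 0.0515;  ∂f/∂d_i = (d_o/(d_o+d_i))² = 0.598
δf = √((∂f/∂d_o · δd_o)² + (∂f/∂d_i · δd_i)²) = √(0.0424 + 1.58) = 1.27 cm
f = 18.0 cm.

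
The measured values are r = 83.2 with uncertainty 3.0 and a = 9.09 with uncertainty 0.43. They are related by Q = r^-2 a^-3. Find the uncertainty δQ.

Q is a product of powers, so relative uncertainties combine in quadrature:
  (-2·δr/r)² = (-2×0.0361)² = 0.00520;  (-3·δa/a)² = (-3×0.0473)² = 0.0201
δQ/Q = √(0.0253) = 0.159
Q = 1.92e-07, so δQ = 0.159 × 1.92e-07 = 3.06e-08.

3.06e-08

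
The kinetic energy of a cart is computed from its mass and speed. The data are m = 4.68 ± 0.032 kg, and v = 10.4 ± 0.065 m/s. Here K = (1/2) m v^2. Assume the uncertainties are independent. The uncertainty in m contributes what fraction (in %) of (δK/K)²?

23.0%

(δK/K)² = (1·δm/m)² + (2·δv/v)²
  m term: (1×0.00684)² = 4.68e-05
  v term: (2×0.00625)² = 0.000156
Total = 0.000203. Share from m = 4.68e-05/0.000203 = 0.230.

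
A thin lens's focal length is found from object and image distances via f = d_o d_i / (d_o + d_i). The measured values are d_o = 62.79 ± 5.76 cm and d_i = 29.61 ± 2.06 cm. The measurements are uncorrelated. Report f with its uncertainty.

∂f/∂d_o = (d_i/(d_o+d_i))² = 0.103;  ∂f/∂d_i = (d_o/(d_o+d_i))² = 0.462
δf = √((∂f/∂d_o · δd_o)² + (∂f/∂d_i · δd_i)²) = √(0.350 + 0.905) = 1.12 cm
f = 20.12 cm.

20.12 ± 1.12 cm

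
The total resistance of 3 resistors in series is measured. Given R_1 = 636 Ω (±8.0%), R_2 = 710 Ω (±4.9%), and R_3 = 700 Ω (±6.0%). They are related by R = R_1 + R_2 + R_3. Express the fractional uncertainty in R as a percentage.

Sums and differences: (δR)² = Σ (cᵢ δxᵢ)².
  (δR_1)² = 2590;  (δR_2)² = 1210;  (δR_3)² = 1760
δR = √(5560) = 74.6 Ω
R = 2050 Ω, so δR/R = 74.6/2050 = 0.0365.

3.65%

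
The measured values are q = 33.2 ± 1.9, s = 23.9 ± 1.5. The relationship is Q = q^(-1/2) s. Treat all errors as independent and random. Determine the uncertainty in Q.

0.286

For a monomial Q ∝ q^(-1/2), s, fractional errors add in quadrature:
  (−½·δq/q)² = (-0.5×0.0572)² = 0.000819;  (1·δs/s)² = (1×0.0628)² = 0.00394
δQ/Q = √(0.00476) = 0.0690
Q = 4.15, so δQ = 0.0690 × 4.15 = 0.286.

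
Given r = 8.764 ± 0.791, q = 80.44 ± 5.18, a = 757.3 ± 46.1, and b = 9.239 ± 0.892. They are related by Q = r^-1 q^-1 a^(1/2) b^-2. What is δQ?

Products/powers → add relative errors in quadrature, weighted by exponent:
  (-1·δr/r)² = (-1×0.0903)² = 0.00815;  (-1·δq/q)² = (-1×0.0644)² = 0.00415;  (½·δa/a)² = (0.5×0.0609)² = 0.000926;  (-2·δb/b)² = (-2×0.0965)² = 0.0373
δQ/Q = √(0.0505) = 0.225
Q = 0.0004573, so δQ = 0.225 × 0.0004573 = 0.000103.

0.000103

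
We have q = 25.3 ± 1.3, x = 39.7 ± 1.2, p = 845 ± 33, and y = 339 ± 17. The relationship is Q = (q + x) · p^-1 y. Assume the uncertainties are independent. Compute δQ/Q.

Let u = q + x = 65.0. δu = √(δq² + δx²) = √(1.69 + 1.44) = 1.77, so δu/u = 0.0272.
Q is then a monomial in u, p, y:
δQ/Q = √((δu/u)² + (-1·δp/p)² + (1·δy/y)²) = √(0.000741 + 0.00153 + 0.00251) = 0.0691

0.0691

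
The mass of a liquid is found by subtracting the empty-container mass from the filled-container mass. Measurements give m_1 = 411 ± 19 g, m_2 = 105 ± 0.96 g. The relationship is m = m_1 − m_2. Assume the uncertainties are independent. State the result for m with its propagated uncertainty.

Sums and differences: (δm)² = Σ (cᵢ δxᵢ)².
  (δm_1)² = 361;  (δm_2)² = 0.922
δm = √(362) = 19.0 g
m = 306 g.

306 ± 19.0 g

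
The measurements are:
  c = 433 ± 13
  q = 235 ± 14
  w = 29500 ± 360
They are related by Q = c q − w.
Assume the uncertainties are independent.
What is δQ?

6800

Let p = c·q = 1.02e+05. δp/p = √((1·δc/c)² + (1·δq/q)²) = √(0.000901 + 0.00355) = 0.0667, so δp = 6790.
Q = p − w: δQ = √(δp² + δw²) = √(4.61e+07 + 1.3e+05) = 6800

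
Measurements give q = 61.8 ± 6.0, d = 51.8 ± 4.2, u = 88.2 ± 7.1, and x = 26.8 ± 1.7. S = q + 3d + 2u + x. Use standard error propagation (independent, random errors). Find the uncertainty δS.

Each term contributes (cᵢ δxᵢ)² to (δS)²:
  (δq)² = 36.0;  (3·δd)² = 159;  (2·δu)² = 202;  (δx)² = 2.89
δS = √(399) = 20.0

20.0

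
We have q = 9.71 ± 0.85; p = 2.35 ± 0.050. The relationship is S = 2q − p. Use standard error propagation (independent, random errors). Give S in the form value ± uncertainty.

17.1 ± 1.70

Sums and differences: (δS)² = Σ (cᵢ δxᵢ)².
  (2·δq)² = 2.89;  (δp)² = 0.00250
δS = √(2.89) = 1.70
S = 17.1.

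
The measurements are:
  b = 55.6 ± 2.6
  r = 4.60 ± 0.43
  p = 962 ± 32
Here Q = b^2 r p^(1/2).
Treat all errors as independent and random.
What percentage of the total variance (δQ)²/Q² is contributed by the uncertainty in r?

49.2%

(δQ/Q)² = (2·δb/b)² + (1·δr/r)² + (½·δp/p)²
  b term: (2×0.0468)² = 0.00875
  r term: (1×0.0935)² = 0.00874
  p term: (0.5×0.0333)² = 0.000277
Total = 0.0178. Share from r = 0.00874/0.0178 = 0.492.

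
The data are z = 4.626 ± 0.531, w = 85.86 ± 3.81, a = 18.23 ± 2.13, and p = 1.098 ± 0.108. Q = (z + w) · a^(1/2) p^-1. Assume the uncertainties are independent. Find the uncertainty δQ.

42.9

Let u = z + w = 90.49. δu = √(δz² + δw²) = √(0.282 + 14.5) = 3.85, so δu/u = 0.0425.
Q is then a monomial in u, a, p:
δQ/Q = √((δu/u)² + (½·δa/a)² + (-1·δp/p)²) = √(0.00181 + 0.00341 + 0.00967) = 0.122
Q = 351.9, so δQ = 0.122 × 351.9 = 42.9.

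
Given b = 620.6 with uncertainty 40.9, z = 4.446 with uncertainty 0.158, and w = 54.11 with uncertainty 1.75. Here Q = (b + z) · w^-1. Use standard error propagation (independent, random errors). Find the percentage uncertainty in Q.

Let u = b + z = 625.0. δu = √(δb² + δz²) = √(1670 + 0.0250) = 40.9, so δu/u = 0.0654.
Q is then a monomial in u, w:
δQ/Q = √((δu/u)² + (-1·δw/w)²) = √(0.00428 + 0.00105) = 0.0730

7.30%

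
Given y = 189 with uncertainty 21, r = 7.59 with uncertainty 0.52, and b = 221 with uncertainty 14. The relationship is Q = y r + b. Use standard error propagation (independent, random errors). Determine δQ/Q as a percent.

Let p = y·r = 1430. δp/p = √((1·δy/y)² + (1·δr/r)²) = √(0.0123 + 0.00469) = 0.131, so δp = 187.
Q = p + b: δQ = √(δp² + δb²) = √(35100 + 196) = 188
Q = 1660, so δQ/Q = 188/1660 = 0.113.

11.3%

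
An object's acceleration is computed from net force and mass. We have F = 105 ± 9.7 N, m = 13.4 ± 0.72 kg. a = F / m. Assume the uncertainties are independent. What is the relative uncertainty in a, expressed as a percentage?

Each factor contributes (exponent × relative error)² to (δa/a)²:
  (1·δF/F)² = (1×0.0924)² = 0.00853;  (-1·δm/m)² = (-1×0.0537)² = 0.00289
δa/a = √(0.0114) = 0.107

10.7%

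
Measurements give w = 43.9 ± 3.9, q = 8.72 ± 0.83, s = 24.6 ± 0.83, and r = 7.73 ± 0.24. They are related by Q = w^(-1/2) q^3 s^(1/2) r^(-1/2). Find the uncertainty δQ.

51.8

Relative error in a monomial: (δQ/Q)² = Σ (nᵢ · δxᵢ/xᵢ)².
  (−½·δw/w)² = (-0.5×0.0888)² = 0.00197;  (3·δq/q)² = (3×0.0952)² = 0.0815;  (½·δs/s)² = (0.5×0.0337)² = 0.000285;  (−½·δr/r)² = (-0.5×0.0310)² = 0.000241
δQ/Q = √(0.0840) = 0.290
Q = 179, so δQ = 0.290 × 179 = 51.8.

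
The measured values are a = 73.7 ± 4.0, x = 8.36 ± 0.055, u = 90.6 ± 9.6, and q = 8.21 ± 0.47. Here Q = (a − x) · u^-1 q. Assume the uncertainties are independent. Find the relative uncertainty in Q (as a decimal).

Let w = a − x = 65.3. δw = √(δa² + δx²) = √(16.0 + 0.00302) = 4.00, so δw/w = 0.0612.
Q is then a monomial in w, u, q:
δQ/Q = √((δw/w)² + (-1·δu/u)² + (1·δq/q)²) = √(0.00375 + 0.0112 + 0.00328) = 0.135

0.135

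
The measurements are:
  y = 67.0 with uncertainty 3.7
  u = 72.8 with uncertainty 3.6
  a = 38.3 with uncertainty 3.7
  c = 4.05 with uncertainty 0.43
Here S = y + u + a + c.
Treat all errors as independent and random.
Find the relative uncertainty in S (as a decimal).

Each term contributes (cᵢ δxᵢ)² to (δS)²:
  (δy)² = 13.7;  (δu)² = 13.0;  (δa)² = 13.7;  (δc)² = 0.185
δS = √(40.5) = 6.37
S = 182, so δS/S = 6.37/182 = 0.0349.

0.0349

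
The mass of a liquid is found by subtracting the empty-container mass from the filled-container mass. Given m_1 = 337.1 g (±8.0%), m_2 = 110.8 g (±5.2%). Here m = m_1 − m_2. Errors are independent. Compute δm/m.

Sums and differences: (δm)² = Σ (cᵢ δxᵢ)².
  (δm_1)² = 727;  (δm_2)² = 33.2
δm = √(760) = 27.6 g
m = 226.3 g, so δm/m = 27.6/226.3 = 0.122.

0.122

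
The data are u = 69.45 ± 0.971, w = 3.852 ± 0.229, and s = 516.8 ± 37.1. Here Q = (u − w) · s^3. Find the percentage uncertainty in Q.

Let h = u − w = 65.60. δh = √(δu² + δw²) = √(0.943 + 0.0524) = 0.998, so δh/h = 0.0152.
Q is then a monomial in h, s:
δQ/Q = √((δh/h)² + (3·δs/s)²) = √(0.000231 + 0.0464) = 0.216

21.6%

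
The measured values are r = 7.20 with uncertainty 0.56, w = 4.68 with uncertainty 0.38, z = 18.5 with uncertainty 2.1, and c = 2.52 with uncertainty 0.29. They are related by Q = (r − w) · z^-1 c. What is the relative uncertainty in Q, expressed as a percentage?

31.3%

Let u = r − w = 2.52. δu = √(δr² + δw²) = √(0.314 + 0.144) = 0.677, so δu/u = 0.269.
Q is then a monomial in u, z, c:
δQ/Q = √((δu/u)² + (-1·δz/z)² + (1·δc/c)²) = √(0.0721 + 0.0129 + 0.0132) = 0.313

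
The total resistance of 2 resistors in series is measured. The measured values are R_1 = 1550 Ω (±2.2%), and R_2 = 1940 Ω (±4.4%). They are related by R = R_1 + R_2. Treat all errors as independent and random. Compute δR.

91.9 Ω

For a sum/difference, combine absolute errors in quadrature:
  (δR_1)² = 1160;  (δR_2)² = 7290
δR = √(8450) = 91.9 Ω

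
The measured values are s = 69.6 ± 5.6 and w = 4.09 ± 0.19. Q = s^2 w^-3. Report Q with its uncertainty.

70.8 ± 15.1

Relative error in a monomial: (δQ/Q)² = Σ (nᵢ · δxᵢ/xᵢ)².
  (2·δs/s)² = (2×0.0805)² = 0.0259;  (-3·δw/w)² = (-3×0.0465)² = 0.0194
δQ/Q = √(0.0453) = 0.213
Q = 70.8, so δQ = 0.213 × 70.8 = 15.1.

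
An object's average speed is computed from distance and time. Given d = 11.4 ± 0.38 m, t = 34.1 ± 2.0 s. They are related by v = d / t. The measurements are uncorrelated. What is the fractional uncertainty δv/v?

0.0675

Relative error in a monomial: (δv/v)² = Σ (nᵢ · δxᵢ/xᵢ)².
  (1·δd/d)² = (1×0.0333)² = 0.00111;  (-1·δt/t)² = (-1×0.0587)² = 0.00344
δv/v = √(0.00455) = 0.0675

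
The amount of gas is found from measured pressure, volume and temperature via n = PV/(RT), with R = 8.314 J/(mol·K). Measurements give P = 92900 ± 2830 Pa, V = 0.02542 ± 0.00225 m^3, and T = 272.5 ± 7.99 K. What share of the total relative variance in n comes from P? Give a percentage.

9.64%

(δn/n)² = (1·δP/P)² + (1·δV/V)² + (-1·δT/T)²
  P term: (1×0.0305)² = 0.000928
  V term: (1×0.0885)² = 0.00783
  T term: (-1×0.0293)² = 0.000860
Total = 0.00962. Share from P = 0.000928/0.00962 = 0.0964.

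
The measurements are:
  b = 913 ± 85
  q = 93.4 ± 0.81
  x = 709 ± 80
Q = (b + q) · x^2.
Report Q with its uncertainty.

(5.06 ± 1.22) × 10^8

Let u = b + q = 1010. δu = √(δb² + δq²) = √(7220 + 0.656) = 85.0, so δu/u = 0.0845.
Q is then a monomial in u, x:
δQ/Q = √((δu/u)² + (2·δx/x)²) = √(0.00713 + 0.0509) = 0.241
Q = 5.06e+08, so δQ = 0.241 × 5.06e+08 = 1.22e+08.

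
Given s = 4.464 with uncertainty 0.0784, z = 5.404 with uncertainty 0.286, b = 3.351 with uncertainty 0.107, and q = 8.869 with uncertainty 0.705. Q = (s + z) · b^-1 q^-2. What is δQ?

0.00617

Let u = s + z = 9.868. δu = √(δs² + δz²) = √(0.00615 + 0.0818) = 0.297, so δu/u = 0.0301.
Q is then a monomial in u, b, q:
δQ/Q = √((δu/u)² + (-1·δb/b)² + (-2·δq/q)²) = √(0.000903 + 0.00102 + 0.0253) = 0.165
Q = 0.03744, so δQ = 0.165 × 0.03744 = 0.00617.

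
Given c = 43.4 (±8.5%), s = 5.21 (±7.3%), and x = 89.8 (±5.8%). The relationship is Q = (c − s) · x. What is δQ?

388

Let u = c − s = 38.2. δu = √(δc² + δs²) = √(13.6 + 0.145) = 3.71, so δu/u = 0.0971.
Q is then a monomial in u, x:
δQ/Q = √((δu/u)² + (1·δx/x)²) = √(0.00943 + 0.00336) = 0.113
Q = 3430, so δQ = 0.113 × 3430 = 388.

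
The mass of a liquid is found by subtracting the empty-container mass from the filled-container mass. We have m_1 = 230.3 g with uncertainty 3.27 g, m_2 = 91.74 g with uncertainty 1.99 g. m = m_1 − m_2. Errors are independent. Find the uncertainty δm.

Absolute uncertainties add in quadrature for a linear combination:
  (δm_1)² = 10.7;  (δm_2)² = 3.96
δm = √(14.7) = 3.83 g

3.83 g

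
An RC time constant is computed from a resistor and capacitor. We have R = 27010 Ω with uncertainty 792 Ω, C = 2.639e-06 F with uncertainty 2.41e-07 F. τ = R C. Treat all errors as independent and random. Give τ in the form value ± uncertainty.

0.07128 ± 0.00684 s

Products/powers → add relative errors in quadrature, weighted by exponent:
  (1·δR/R)² = (1×0.0293)² = 0.000860;  (1·δC/C)² = (1×0.0913)² = 0.00834
δτ/τ = √(0.00920) = 0.0959
τ = 0.07128 s, so δτ = 0.0959 × 0.07128 = 0.00684 s.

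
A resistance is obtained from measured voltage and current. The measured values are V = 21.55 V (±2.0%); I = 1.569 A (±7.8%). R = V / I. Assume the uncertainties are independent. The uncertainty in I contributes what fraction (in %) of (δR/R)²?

93.8%

(δR/R)² = (1·δV/V)² + (-1·δI/I)²
  V term: (1×0.0200)² = 0.000400
  I term: (-1×0.0780)² = 0.00608
Total = 0.00648. Share from I = 0.00608/0.00648 = 0.938.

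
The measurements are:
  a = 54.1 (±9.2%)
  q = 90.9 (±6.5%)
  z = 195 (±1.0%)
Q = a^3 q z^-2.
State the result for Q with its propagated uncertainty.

379 ± 108

Since Q is a product/quotient, work with relative uncertainties:
  (3·δa/a)² = (3×0.0920)² = 0.0762;  (1·δq/q)² = (1×0.0650)² = 0.00423;  (-2·δz/z)² = (-2×0.0100)² = 0.000400
δQ/Q = √(0.0808) = 0.284
Q = 379, so δQ = 0.284 × 379 = 108.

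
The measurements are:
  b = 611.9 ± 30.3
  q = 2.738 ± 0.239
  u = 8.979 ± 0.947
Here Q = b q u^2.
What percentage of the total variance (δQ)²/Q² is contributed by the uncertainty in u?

81.5%

(δQ/Q)² = (1·δb/b)² + (1·δq/q)² + (2·δu/u)²
  b term: (1×0.0495)² = 0.00245
  q term: (1×0.0873)² = 0.00762
  u term: (2×0.105)² = 0.0445
Total = 0.0546. Share from u = 0.0445/0.0546 = 0.815.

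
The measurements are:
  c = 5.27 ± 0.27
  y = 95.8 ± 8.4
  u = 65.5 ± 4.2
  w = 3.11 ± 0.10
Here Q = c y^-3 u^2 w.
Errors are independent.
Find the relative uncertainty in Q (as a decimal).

Relative error in a monomial: (δQ/Q)² = Σ (nᵢ · δxᵢ/xᵢ)².
  (1·δc/c)² = (1×0.0512)² = 0.00262;  (-3·δy/y)² = (-3×0.0877)² = 0.0692;  (2·δu/u)² = (2×0.0641)² = 0.0164;  (1·δw/w)² = (1×0.0322)² = 0.00103
δQ/Q = √(0.0893) = 0.299

0.299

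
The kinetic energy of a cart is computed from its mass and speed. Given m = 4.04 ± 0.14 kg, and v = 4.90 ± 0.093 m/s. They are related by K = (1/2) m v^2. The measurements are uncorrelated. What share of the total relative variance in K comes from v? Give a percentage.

54.5%

(δK/K)² = (1·δm/m)² + (2·δv/v)²
  m term: (1×0.0347)² = 0.00120
  v term: (2×0.0190)² = 0.00144
Total = 0.00264. Share from v = 0.00144/0.00264 = 0.545.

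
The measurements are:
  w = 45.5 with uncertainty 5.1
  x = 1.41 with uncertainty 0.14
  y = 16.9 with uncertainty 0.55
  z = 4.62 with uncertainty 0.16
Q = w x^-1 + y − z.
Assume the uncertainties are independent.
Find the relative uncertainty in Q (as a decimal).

Let p = w·x^-1 = 32.3. δp/p = √((1·δw/w)² + (-1·δx/x)²) = √(0.0126 + 0.00986) = 0.150, so δp = 4.83.
Q = p + y − z: δQ = √(δp² + δy² + δz²) = √(23.3 + 0.303 + 0.0256) = 4.87
Q = 44.5, so δQ/Q = 4.87/44.5 = 0.109.

0.109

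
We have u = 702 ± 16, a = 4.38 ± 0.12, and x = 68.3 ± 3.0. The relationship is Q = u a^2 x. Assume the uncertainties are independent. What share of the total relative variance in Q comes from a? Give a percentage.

(δQ/Q)² = (1·δu/u)² + (2·δa/a)² + (1·δx/x)²
  u term: (1×0.0228)² = 0.000519
  a term: (2×0.0274)² = 0.00300
  x term: (1×0.0439)² = 0.00193
Total = 0.00545. Share from a = 0.00300/0.00545 = 0.551.

55.1%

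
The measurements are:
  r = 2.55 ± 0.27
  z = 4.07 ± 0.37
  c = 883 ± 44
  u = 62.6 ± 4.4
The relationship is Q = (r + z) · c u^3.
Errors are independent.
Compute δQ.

3.26e+08

Let w = r + z = 6.62. δw = √(δr² + δz²) = √(0.0729 + 0.137) = 0.458, so δw/w = 0.0692.
Q is then a monomial in w, c, u:
δQ/Q = √((δw/w)² + (1·δc/c)² + (3·δu/u)²) = √(0.00479 + 0.00248 + 0.0445) = 0.227
Q = 1.43e+09, so δQ = 0.227 × 1.43e+09 = 3.26e+08.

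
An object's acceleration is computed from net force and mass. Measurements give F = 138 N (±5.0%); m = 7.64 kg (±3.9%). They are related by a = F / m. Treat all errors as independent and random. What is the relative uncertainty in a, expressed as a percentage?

For a monomial a ∝ F, m^-1, fractional errors add in quadrature:
  (1·δF/F)² = (1×0.0500)² = 0.00250;  (-1·δm/m)² = (-1×0.0390)² = 0.00152
δa/a = √(0.00402) = 0.0634

6.34%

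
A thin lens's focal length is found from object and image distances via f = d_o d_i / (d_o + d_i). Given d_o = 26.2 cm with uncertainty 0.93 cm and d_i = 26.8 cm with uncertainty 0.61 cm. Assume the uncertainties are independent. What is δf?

∂f/∂d_o = (d_i/(d_o+d_i))² = 0.256;  ∂f/∂d_i = (d_o/(d_o+d_i))² = 0.244
δf = √((∂f/∂d_o · δd_o)² + (∂f/∂d_i · δd_i)²) = √(0.0565 + 0.0222) = 0.281 cm

0.281 cm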